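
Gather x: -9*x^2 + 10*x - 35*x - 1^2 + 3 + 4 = -9*x^2 - 25*x + 6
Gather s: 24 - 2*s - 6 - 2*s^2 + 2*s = 18 - 2*s^2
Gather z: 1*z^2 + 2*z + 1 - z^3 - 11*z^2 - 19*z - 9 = -z^3 - 10*z^2 - 17*z - 8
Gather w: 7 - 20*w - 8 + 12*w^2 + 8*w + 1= 12*w^2 - 12*w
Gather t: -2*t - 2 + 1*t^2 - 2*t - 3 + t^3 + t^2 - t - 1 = t^3 + 2*t^2 - 5*t - 6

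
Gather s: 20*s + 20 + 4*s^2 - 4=4*s^2 + 20*s + 16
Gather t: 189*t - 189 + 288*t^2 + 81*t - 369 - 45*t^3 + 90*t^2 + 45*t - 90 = -45*t^3 + 378*t^2 + 315*t - 648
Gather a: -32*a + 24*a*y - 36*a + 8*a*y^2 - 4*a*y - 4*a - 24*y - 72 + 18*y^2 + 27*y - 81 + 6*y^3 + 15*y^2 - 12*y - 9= a*(8*y^2 + 20*y - 72) + 6*y^3 + 33*y^2 - 9*y - 162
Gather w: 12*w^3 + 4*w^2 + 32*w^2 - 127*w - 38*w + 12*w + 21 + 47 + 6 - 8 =12*w^3 + 36*w^2 - 153*w + 66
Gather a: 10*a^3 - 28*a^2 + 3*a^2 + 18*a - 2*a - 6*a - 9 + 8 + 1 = 10*a^3 - 25*a^2 + 10*a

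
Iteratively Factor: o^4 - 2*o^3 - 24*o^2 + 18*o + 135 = (o - 3)*(o^3 + o^2 - 21*o - 45) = (o - 3)*(o + 3)*(o^2 - 2*o - 15) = (o - 5)*(o - 3)*(o + 3)*(o + 3)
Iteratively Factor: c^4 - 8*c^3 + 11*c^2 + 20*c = (c)*(c^3 - 8*c^2 + 11*c + 20) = c*(c - 5)*(c^2 - 3*c - 4) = c*(c - 5)*(c + 1)*(c - 4)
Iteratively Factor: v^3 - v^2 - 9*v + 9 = (v - 3)*(v^2 + 2*v - 3) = (v - 3)*(v + 3)*(v - 1)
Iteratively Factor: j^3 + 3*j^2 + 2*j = (j + 2)*(j^2 + j) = (j + 1)*(j + 2)*(j)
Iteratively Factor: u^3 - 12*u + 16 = (u - 2)*(u^2 + 2*u - 8) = (u - 2)^2*(u + 4)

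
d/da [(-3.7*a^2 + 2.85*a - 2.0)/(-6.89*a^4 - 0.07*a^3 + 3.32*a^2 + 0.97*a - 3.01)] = (-50.986*a^5 + 58.6505*a^4 - 54.721*a^3 - 13.471*a^2 + 35.554*a - 6.6385)/(47.4721*a^8 + 0.9646*a^7 - 45.7447*a^6 - 13.8314*a^5 + 52.3644*a^4 + 6.8622*a^3 - 19.0455*a^2 - 5.8394*a + 9.0601)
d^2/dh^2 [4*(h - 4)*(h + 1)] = 8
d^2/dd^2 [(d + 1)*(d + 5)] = 2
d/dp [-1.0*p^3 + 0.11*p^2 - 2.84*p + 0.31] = -3.0*p^2 + 0.22*p - 2.84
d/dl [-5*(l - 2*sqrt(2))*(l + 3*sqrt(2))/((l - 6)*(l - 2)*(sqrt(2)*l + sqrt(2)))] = 5*(sqrt(2)*l^4 + 4*l^3 - 40*sqrt(2)*l^2 - 14*l^2 + 144*sqrt(2)*l - 48*sqrt(2) - 24)/(2*(l^6 - 14*l^5 + 57*l^4 - 32*l^3 - 152*l^2 + 96*l + 144))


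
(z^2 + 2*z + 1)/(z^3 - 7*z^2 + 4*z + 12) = (z + 1)/(z^2 - 8*z + 12)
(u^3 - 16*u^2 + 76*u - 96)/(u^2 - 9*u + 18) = (u^2 - 10*u + 16)/(u - 3)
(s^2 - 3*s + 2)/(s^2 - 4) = (s - 1)/(s + 2)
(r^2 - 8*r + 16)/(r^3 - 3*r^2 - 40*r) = (-r^2 + 8*r - 16)/(r*(-r^2 + 3*r + 40))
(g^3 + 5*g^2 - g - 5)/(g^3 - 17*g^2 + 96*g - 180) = (g^3 + 5*g^2 - g - 5)/(g^3 - 17*g^2 + 96*g - 180)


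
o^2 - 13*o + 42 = (o - 7)*(o - 6)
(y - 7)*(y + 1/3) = y^2 - 20*y/3 - 7/3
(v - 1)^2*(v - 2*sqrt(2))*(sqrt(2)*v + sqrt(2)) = sqrt(2)*v^4 - 4*v^3 - sqrt(2)*v^3 - sqrt(2)*v^2 + 4*v^2 + sqrt(2)*v + 4*v - 4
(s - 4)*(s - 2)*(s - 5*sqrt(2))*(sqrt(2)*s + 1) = sqrt(2)*s^4 - 9*s^3 - 6*sqrt(2)*s^3 + 3*sqrt(2)*s^2 + 54*s^2 - 72*s + 30*sqrt(2)*s - 40*sqrt(2)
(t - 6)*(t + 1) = t^2 - 5*t - 6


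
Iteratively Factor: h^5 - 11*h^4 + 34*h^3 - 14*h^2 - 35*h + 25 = (h + 1)*(h^4 - 12*h^3 + 46*h^2 - 60*h + 25) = (h - 5)*(h + 1)*(h^3 - 7*h^2 + 11*h - 5) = (h - 5)*(h - 1)*(h + 1)*(h^2 - 6*h + 5) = (h - 5)*(h - 1)^2*(h + 1)*(h - 5)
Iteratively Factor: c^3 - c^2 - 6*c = (c)*(c^2 - c - 6) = c*(c - 3)*(c + 2)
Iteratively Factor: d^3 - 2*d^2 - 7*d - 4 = (d - 4)*(d^2 + 2*d + 1) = (d - 4)*(d + 1)*(d + 1)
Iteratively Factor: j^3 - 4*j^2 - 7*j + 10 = (j - 5)*(j^2 + j - 2) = (j - 5)*(j + 2)*(j - 1)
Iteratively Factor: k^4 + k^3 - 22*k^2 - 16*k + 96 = (k - 4)*(k^3 + 5*k^2 - 2*k - 24) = (k - 4)*(k + 3)*(k^2 + 2*k - 8) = (k - 4)*(k + 3)*(k + 4)*(k - 2)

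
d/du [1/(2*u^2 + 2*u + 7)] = 2*(-2*u - 1)/(2*u^2 + 2*u + 7)^2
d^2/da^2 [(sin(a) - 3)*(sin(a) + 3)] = 2*cos(2*a)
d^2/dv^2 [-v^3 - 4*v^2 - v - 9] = -6*v - 8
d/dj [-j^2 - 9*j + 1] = -2*j - 9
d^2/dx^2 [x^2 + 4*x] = 2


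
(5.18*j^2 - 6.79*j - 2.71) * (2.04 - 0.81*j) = -4.1958*j^3 + 16.0671*j^2 - 11.6565*j - 5.5284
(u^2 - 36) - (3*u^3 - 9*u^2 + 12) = -3*u^3 + 10*u^2 - 48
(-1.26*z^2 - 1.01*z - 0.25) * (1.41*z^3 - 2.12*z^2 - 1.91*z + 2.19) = -1.7766*z^5 + 1.2471*z^4 + 4.1953*z^3 - 0.3003*z^2 - 1.7344*z - 0.5475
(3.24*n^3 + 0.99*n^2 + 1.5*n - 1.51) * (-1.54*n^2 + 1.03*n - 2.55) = -4.9896*n^5 + 1.8126*n^4 - 9.5523*n^3 + 1.3459*n^2 - 5.3803*n + 3.8505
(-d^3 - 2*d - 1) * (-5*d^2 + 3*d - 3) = 5*d^5 - 3*d^4 + 13*d^3 - d^2 + 3*d + 3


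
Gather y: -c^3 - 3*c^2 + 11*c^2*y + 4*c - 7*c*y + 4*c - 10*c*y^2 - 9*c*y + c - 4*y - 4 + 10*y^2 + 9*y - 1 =-c^3 - 3*c^2 + 9*c + y^2*(10 - 10*c) + y*(11*c^2 - 16*c + 5) - 5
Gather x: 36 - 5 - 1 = 30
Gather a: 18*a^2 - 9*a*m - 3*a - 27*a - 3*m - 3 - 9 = 18*a^2 + a*(-9*m - 30) - 3*m - 12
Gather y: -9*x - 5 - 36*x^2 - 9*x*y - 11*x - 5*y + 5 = -36*x^2 - 20*x + y*(-9*x - 5)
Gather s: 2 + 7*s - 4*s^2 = -4*s^2 + 7*s + 2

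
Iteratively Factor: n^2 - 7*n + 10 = (n - 5)*(n - 2)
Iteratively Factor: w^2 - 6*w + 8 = (w - 2)*(w - 4)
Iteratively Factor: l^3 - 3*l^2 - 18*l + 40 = (l - 5)*(l^2 + 2*l - 8) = (l - 5)*(l + 4)*(l - 2)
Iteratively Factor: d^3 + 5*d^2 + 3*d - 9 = (d + 3)*(d^2 + 2*d - 3) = (d - 1)*(d + 3)*(d + 3)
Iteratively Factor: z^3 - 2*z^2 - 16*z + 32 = (z - 2)*(z^2 - 16) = (z - 2)*(z + 4)*(z - 4)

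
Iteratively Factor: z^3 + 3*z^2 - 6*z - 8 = (z + 4)*(z^2 - z - 2) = (z - 2)*(z + 4)*(z + 1)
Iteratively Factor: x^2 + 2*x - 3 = (x - 1)*(x + 3)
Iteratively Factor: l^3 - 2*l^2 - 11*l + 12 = (l + 3)*(l^2 - 5*l + 4) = (l - 1)*(l + 3)*(l - 4)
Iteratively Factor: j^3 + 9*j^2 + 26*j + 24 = (j + 4)*(j^2 + 5*j + 6) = (j + 2)*(j + 4)*(j + 3)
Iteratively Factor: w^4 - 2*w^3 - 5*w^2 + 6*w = (w - 3)*(w^3 + w^2 - 2*w) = (w - 3)*(w + 2)*(w^2 - w) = w*(w - 3)*(w + 2)*(w - 1)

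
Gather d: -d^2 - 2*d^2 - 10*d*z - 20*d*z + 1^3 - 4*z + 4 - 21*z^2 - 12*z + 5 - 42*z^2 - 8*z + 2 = -3*d^2 - 30*d*z - 63*z^2 - 24*z + 12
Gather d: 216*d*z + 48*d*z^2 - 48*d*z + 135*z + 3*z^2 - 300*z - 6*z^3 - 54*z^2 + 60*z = d*(48*z^2 + 168*z) - 6*z^3 - 51*z^2 - 105*z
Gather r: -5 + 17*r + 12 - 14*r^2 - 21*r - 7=-14*r^2 - 4*r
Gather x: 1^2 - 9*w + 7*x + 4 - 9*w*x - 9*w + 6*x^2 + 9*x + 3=-18*w + 6*x^2 + x*(16 - 9*w) + 8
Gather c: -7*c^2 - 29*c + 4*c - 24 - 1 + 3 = -7*c^2 - 25*c - 22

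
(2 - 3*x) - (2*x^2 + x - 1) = -2*x^2 - 4*x + 3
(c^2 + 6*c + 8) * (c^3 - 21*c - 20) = c^5 + 6*c^4 - 13*c^3 - 146*c^2 - 288*c - 160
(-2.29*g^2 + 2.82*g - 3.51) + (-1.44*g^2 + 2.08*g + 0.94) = -3.73*g^2 + 4.9*g - 2.57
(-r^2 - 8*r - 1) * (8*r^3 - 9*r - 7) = -8*r^5 - 64*r^4 + r^3 + 79*r^2 + 65*r + 7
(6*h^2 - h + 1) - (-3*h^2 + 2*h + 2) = 9*h^2 - 3*h - 1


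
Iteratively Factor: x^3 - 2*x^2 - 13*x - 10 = (x + 1)*(x^2 - 3*x - 10) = (x - 5)*(x + 1)*(x + 2)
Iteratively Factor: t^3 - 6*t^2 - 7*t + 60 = (t + 3)*(t^2 - 9*t + 20) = (t - 4)*(t + 3)*(t - 5)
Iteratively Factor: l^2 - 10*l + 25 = (l - 5)*(l - 5)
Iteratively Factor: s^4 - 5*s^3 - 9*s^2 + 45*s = (s - 3)*(s^3 - 2*s^2 - 15*s) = s*(s - 3)*(s^2 - 2*s - 15) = s*(s - 5)*(s - 3)*(s + 3)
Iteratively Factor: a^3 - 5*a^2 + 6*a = (a - 2)*(a^2 - 3*a) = (a - 3)*(a - 2)*(a)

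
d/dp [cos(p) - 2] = -sin(p)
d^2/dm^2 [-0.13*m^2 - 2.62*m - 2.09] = -0.260000000000000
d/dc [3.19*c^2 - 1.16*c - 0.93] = 6.38*c - 1.16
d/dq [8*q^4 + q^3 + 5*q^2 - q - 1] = 32*q^3 + 3*q^2 + 10*q - 1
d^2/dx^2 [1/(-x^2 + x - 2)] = 2*(x^2 - x - (2*x - 1)^2 + 2)/(x^2 - x + 2)^3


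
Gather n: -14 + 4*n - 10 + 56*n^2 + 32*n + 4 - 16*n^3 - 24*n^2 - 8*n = -16*n^3 + 32*n^2 + 28*n - 20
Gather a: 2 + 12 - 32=-18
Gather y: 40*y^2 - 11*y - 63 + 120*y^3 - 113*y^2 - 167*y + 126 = 120*y^3 - 73*y^2 - 178*y + 63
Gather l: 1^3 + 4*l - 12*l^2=-12*l^2 + 4*l + 1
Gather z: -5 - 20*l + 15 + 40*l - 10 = 20*l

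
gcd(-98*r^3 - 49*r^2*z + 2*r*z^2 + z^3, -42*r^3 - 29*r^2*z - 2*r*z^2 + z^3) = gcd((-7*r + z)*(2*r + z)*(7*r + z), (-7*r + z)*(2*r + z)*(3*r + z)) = -14*r^2 - 5*r*z + z^2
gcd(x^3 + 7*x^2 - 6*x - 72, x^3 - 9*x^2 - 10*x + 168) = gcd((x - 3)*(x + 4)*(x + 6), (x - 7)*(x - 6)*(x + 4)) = x + 4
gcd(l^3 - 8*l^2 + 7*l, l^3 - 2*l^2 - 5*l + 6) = l - 1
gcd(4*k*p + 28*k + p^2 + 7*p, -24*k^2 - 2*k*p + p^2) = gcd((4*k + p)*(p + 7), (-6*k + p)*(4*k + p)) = 4*k + p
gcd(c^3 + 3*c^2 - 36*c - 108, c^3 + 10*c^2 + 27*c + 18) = c^2 + 9*c + 18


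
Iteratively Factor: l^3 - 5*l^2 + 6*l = (l - 3)*(l^2 - 2*l) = l*(l - 3)*(l - 2)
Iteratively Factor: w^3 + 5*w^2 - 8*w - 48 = (w + 4)*(w^2 + w - 12) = (w - 3)*(w + 4)*(w + 4)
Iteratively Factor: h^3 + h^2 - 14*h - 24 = (h + 2)*(h^2 - h - 12) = (h + 2)*(h + 3)*(h - 4)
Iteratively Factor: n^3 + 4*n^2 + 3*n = (n + 3)*(n^2 + n) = (n + 1)*(n + 3)*(n)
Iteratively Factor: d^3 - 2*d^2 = (d)*(d^2 - 2*d) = d*(d - 2)*(d)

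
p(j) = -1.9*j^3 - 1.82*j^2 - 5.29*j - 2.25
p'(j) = -5.7*j^2 - 3.64*j - 5.29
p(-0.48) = 0.08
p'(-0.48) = -4.86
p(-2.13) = 19.12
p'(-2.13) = -23.40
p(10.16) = -2236.53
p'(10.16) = -630.66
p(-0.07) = -1.89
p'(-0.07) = -5.06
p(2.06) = -37.48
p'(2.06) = -36.98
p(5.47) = -396.61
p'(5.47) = -195.75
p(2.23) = -44.17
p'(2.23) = -41.75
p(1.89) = -31.58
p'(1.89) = -32.53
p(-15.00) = 6080.10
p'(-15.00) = -1233.19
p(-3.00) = 48.54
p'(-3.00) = -45.67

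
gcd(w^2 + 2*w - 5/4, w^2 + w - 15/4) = w + 5/2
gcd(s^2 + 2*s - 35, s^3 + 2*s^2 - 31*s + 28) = s + 7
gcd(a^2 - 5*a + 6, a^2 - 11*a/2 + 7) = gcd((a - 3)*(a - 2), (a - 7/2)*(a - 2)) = a - 2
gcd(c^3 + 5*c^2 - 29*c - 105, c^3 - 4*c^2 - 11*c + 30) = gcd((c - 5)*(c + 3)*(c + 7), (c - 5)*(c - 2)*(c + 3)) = c^2 - 2*c - 15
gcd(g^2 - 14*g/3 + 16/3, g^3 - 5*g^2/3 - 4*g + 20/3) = g - 2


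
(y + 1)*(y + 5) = y^2 + 6*y + 5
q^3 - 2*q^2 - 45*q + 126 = (q - 6)*(q - 3)*(q + 7)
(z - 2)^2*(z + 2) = z^3 - 2*z^2 - 4*z + 8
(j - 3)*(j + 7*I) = j^2 - 3*j + 7*I*j - 21*I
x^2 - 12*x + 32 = (x - 8)*(x - 4)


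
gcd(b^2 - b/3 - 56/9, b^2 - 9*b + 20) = 1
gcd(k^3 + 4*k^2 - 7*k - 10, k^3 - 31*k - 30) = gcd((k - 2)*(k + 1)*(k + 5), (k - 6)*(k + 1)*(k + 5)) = k^2 + 6*k + 5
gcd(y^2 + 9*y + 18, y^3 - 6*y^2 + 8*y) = 1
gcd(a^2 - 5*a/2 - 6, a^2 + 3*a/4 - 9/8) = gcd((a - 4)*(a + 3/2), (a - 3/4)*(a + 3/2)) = a + 3/2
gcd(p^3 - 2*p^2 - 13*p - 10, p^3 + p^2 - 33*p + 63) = 1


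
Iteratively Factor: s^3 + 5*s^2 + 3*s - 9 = (s + 3)*(s^2 + 2*s - 3) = (s + 3)^2*(s - 1)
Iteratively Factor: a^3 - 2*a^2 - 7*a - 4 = (a - 4)*(a^2 + 2*a + 1) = (a - 4)*(a + 1)*(a + 1)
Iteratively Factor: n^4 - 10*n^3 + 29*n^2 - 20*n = (n - 5)*(n^3 - 5*n^2 + 4*n) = (n - 5)*(n - 4)*(n^2 - n) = n*(n - 5)*(n - 4)*(n - 1)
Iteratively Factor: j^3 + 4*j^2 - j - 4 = (j + 4)*(j^2 - 1) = (j - 1)*(j + 4)*(j + 1)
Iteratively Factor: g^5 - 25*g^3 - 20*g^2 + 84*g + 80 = (g + 2)*(g^4 - 2*g^3 - 21*g^2 + 22*g + 40) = (g - 5)*(g + 2)*(g^3 + 3*g^2 - 6*g - 8) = (g - 5)*(g - 2)*(g + 2)*(g^2 + 5*g + 4) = (g - 5)*(g - 2)*(g + 1)*(g + 2)*(g + 4)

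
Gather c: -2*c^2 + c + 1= -2*c^2 + c + 1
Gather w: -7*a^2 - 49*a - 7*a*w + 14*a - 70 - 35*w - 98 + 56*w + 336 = -7*a^2 - 35*a + w*(21 - 7*a) + 168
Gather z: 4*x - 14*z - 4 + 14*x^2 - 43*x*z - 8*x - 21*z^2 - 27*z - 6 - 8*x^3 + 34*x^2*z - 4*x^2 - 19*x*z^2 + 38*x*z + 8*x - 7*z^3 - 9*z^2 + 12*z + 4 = -8*x^3 + 10*x^2 + 4*x - 7*z^3 + z^2*(-19*x - 30) + z*(34*x^2 - 5*x - 29) - 6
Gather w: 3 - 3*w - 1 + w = 2 - 2*w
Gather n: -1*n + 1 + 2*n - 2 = n - 1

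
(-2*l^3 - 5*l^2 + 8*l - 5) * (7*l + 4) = -14*l^4 - 43*l^3 + 36*l^2 - 3*l - 20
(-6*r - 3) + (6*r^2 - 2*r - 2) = 6*r^2 - 8*r - 5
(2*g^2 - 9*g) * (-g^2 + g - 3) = -2*g^4 + 11*g^3 - 15*g^2 + 27*g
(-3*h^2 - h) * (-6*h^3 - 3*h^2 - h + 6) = 18*h^5 + 15*h^4 + 6*h^3 - 17*h^2 - 6*h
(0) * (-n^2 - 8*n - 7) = 0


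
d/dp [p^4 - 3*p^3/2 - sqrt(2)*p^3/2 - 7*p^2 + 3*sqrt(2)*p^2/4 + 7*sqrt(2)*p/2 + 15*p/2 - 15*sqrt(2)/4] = 4*p^3 - 9*p^2/2 - 3*sqrt(2)*p^2/2 - 14*p + 3*sqrt(2)*p/2 + 7*sqrt(2)/2 + 15/2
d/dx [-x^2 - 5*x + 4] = -2*x - 5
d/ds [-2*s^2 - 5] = -4*s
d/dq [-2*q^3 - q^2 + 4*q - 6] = -6*q^2 - 2*q + 4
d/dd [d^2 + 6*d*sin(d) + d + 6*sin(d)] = 6*d*cos(d) + 2*d + 6*sqrt(2)*sin(d + pi/4) + 1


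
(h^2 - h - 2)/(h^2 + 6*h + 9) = (h^2 - h - 2)/(h^2 + 6*h + 9)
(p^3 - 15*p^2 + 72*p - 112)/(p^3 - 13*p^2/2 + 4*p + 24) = 2*(p - 7)/(2*p + 3)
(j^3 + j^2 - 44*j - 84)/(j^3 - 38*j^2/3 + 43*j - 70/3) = 3*(j^2 + 8*j + 12)/(3*j^2 - 17*j + 10)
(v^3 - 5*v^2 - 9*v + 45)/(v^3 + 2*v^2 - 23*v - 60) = (v - 3)/(v + 4)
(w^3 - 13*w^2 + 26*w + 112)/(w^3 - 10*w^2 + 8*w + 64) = (w - 7)/(w - 4)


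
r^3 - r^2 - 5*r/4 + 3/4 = (r - 3/2)*(r - 1/2)*(r + 1)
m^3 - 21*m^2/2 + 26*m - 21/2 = (m - 7)*(m - 3)*(m - 1/2)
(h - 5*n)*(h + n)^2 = h^3 - 3*h^2*n - 9*h*n^2 - 5*n^3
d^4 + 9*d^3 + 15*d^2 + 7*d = d*(d + 1)^2*(d + 7)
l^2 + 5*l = l*(l + 5)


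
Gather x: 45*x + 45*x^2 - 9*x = 45*x^2 + 36*x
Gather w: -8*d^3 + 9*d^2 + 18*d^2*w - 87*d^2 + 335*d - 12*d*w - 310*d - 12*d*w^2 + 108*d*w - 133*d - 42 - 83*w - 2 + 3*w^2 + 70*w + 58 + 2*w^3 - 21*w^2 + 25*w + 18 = -8*d^3 - 78*d^2 - 108*d + 2*w^3 + w^2*(-12*d - 18) + w*(18*d^2 + 96*d + 12) + 32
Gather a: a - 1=a - 1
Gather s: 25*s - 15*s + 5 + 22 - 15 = 10*s + 12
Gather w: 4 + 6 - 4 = 6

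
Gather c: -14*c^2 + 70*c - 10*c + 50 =-14*c^2 + 60*c + 50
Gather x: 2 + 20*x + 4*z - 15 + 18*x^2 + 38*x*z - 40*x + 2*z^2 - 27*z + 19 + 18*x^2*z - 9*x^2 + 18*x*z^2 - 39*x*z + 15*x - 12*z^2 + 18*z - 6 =x^2*(18*z + 9) + x*(18*z^2 - z - 5) - 10*z^2 - 5*z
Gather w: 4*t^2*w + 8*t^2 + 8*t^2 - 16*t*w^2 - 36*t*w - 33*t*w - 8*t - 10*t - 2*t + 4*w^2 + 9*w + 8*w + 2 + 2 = 16*t^2 - 20*t + w^2*(4 - 16*t) + w*(4*t^2 - 69*t + 17) + 4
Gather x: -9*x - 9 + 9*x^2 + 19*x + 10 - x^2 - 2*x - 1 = 8*x^2 + 8*x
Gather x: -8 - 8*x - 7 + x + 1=-7*x - 14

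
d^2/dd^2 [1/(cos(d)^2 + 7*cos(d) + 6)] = (-4*sin(d)^4 + 27*sin(d)^2 + 273*cos(d)/4 - 21*cos(3*d)/4 + 63)/((cos(d) + 1)^3*(cos(d) + 6)^3)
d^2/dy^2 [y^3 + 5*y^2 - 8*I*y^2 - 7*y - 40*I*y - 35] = 6*y + 10 - 16*I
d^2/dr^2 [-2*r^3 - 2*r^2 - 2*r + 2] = -12*r - 4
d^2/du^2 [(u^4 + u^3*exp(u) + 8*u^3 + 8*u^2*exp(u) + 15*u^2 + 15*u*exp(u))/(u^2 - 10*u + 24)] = (u^7*exp(u) - 10*u^6*exp(u) + 2*u^6 - 57*u^5*exp(u) - 60*u^5 + 806*u^4*exp(u) + 744*u^4 - 434*u^3*exp(u) - 2324*u^3 - 13248*u^2*exp(u) - 6768*u^2 + 21168*u*exp(u) + 27648*u + 33696*exp(u) + 17280)/(u^6 - 30*u^5 + 372*u^4 - 2440*u^3 + 8928*u^2 - 17280*u + 13824)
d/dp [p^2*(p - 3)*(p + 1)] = 2*p*(2*p^2 - 3*p - 3)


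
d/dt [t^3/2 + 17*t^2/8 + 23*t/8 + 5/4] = 3*t^2/2 + 17*t/4 + 23/8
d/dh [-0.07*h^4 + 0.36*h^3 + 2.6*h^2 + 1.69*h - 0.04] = -0.28*h^3 + 1.08*h^2 + 5.2*h + 1.69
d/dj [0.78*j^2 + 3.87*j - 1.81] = 1.56*j + 3.87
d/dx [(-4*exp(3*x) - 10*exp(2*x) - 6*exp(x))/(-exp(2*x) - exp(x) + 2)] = 4*(exp(4*x) + 2*exp(3*x) - 5*exp(2*x) - 10*exp(x) - 3)*exp(x)/(exp(4*x) + 2*exp(3*x) - 3*exp(2*x) - 4*exp(x) + 4)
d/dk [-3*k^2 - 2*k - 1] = -6*k - 2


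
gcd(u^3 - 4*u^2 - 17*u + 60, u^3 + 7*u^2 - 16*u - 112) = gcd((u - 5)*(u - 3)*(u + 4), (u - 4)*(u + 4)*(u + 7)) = u + 4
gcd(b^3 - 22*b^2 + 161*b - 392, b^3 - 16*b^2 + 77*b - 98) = b^2 - 14*b + 49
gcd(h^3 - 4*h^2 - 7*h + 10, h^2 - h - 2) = 1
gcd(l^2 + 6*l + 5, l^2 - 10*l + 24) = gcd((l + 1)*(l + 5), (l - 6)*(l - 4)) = 1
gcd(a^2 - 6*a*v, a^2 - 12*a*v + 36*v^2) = -a + 6*v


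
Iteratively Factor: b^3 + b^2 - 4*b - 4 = (b + 2)*(b^2 - b - 2) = (b + 1)*(b + 2)*(b - 2)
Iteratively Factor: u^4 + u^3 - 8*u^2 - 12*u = (u)*(u^3 + u^2 - 8*u - 12) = u*(u - 3)*(u^2 + 4*u + 4) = u*(u - 3)*(u + 2)*(u + 2)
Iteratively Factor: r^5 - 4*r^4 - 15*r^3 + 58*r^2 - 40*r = (r)*(r^4 - 4*r^3 - 15*r^2 + 58*r - 40) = r*(r - 1)*(r^3 - 3*r^2 - 18*r + 40) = r*(r - 1)*(r + 4)*(r^2 - 7*r + 10) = r*(r - 2)*(r - 1)*(r + 4)*(r - 5)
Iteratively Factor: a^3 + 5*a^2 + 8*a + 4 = (a + 2)*(a^2 + 3*a + 2) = (a + 2)^2*(a + 1)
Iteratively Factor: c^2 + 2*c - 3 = (c + 3)*(c - 1)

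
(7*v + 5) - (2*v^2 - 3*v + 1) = -2*v^2 + 10*v + 4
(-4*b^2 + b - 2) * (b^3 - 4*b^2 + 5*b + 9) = -4*b^5 + 17*b^4 - 26*b^3 - 23*b^2 - b - 18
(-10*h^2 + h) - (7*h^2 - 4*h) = -17*h^2 + 5*h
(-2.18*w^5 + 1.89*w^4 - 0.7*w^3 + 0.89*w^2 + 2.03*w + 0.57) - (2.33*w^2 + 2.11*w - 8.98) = -2.18*w^5 + 1.89*w^4 - 0.7*w^3 - 1.44*w^2 - 0.0800000000000001*w + 9.55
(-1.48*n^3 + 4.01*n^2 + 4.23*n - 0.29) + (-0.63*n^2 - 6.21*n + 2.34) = -1.48*n^3 + 3.38*n^2 - 1.98*n + 2.05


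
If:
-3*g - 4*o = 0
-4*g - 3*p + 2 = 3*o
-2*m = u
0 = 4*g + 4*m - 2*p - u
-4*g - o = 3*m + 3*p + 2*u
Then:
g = -64/85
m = 74/85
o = 48/85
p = 94/85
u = -148/85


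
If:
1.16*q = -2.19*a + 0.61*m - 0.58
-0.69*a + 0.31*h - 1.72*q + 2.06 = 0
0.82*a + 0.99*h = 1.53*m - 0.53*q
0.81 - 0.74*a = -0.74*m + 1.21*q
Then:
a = -0.98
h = 1.21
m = 0.88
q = 1.81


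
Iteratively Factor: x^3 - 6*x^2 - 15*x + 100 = (x - 5)*(x^2 - x - 20) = (x - 5)^2*(x + 4)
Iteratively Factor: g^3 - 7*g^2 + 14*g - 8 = (g - 1)*(g^2 - 6*g + 8) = (g - 2)*(g - 1)*(g - 4)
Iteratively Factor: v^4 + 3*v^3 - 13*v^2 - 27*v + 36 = (v - 1)*(v^3 + 4*v^2 - 9*v - 36) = (v - 1)*(v + 3)*(v^2 + v - 12) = (v - 1)*(v + 3)*(v + 4)*(v - 3)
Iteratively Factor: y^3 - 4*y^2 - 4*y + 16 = (y - 4)*(y^2 - 4) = (y - 4)*(y + 2)*(y - 2)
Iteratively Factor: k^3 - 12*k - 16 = (k + 2)*(k^2 - 2*k - 8) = (k - 4)*(k + 2)*(k + 2)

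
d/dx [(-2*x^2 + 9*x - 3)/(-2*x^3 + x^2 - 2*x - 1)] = (-4*x^4 + 36*x^3 - 23*x^2 + 10*x - 15)/(4*x^6 - 4*x^5 + 9*x^4 + 2*x^2 + 4*x + 1)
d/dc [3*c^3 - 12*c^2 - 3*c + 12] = 9*c^2 - 24*c - 3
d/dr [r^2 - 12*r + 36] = 2*r - 12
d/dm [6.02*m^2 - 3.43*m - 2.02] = 12.04*m - 3.43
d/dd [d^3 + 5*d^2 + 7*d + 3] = 3*d^2 + 10*d + 7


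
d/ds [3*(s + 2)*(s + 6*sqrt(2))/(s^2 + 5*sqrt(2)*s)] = 3*(-2*s^2 - sqrt(2)*s^2 - 24*sqrt(2)*s - 120)/(s^2*(s^2 + 10*sqrt(2)*s + 50))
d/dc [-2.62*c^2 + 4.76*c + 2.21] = 4.76 - 5.24*c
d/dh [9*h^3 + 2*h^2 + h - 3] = 27*h^2 + 4*h + 1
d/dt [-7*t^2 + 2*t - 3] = 2 - 14*t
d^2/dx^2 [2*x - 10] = 0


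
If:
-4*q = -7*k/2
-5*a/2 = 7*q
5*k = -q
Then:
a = 0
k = 0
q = 0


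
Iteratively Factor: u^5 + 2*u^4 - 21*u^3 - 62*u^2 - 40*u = (u)*(u^4 + 2*u^3 - 21*u^2 - 62*u - 40) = u*(u + 1)*(u^3 + u^2 - 22*u - 40) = u*(u - 5)*(u + 1)*(u^2 + 6*u + 8) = u*(u - 5)*(u + 1)*(u + 4)*(u + 2)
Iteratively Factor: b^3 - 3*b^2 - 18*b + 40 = (b - 5)*(b^2 + 2*b - 8) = (b - 5)*(b + 4)*(b - 2)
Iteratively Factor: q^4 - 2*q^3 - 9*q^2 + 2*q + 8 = (q + 1)*(q^3 - 3*q^2 - 6*q + 8) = (q + 1)*(q + 2)*(q^2 - 5*q + 4) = (q - 4)*(q + 1)*(q + 2)*(q - 1)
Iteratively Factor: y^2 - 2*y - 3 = (y - 3)*(y + 1)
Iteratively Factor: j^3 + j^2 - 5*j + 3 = (j - 1)*(j^2 + 2*j - 3) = (j - 1)^2*(j + 3)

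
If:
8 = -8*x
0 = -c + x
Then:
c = -1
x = -1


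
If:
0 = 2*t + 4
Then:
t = -2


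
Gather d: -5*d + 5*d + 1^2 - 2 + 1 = 0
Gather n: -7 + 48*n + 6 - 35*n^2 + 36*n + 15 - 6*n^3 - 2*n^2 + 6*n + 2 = -6*n^3 - 37*n^2 + 90*n + 16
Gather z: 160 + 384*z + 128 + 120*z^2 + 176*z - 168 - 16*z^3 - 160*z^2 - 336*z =-16*z^3 - 40*z^2 + 224*z + 120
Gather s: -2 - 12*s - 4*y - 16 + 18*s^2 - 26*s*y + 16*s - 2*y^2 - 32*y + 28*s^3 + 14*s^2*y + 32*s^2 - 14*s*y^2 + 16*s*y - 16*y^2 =28*s^3 + s^2*(14*y + 50) + s*(-14*y^2 - 10*y + 4) - 18*y^2 - 36*y - 18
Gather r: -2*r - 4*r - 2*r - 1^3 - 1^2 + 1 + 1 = -8*r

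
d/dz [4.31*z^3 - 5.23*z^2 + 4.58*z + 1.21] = 12.93*z^2 - 10.46*z + 4.58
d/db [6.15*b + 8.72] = 6.15000000000000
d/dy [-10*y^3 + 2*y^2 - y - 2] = -30*y^2 + 4*y - 1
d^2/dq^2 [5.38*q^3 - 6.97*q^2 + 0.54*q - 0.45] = 32.28*q - 13.94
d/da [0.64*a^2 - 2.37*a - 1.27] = 1.28*a - 2.37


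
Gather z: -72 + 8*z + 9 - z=7*z - 63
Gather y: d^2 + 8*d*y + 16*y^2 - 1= d^2 + 8*d*y + 16*y^2 - 1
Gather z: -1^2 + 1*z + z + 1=2*z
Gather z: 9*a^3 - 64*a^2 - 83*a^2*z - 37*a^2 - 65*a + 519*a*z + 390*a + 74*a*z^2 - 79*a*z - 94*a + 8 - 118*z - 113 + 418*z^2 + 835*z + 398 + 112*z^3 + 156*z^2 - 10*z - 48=9*a^3 - 101*a^2 + 231*a + 112*z^3 + z^2*(74*a + 574) + z*(-83*a^2 + 440*a + 707) + 245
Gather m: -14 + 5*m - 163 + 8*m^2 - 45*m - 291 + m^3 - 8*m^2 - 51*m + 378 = m^3 - 91*m - 90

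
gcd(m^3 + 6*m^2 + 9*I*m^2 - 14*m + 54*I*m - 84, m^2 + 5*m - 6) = m + 6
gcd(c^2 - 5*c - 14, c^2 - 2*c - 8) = c + 2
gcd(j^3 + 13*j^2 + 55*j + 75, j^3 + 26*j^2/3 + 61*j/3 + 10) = j^2 + 8*j + 15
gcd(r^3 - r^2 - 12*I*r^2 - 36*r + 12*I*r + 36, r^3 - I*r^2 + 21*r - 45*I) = 1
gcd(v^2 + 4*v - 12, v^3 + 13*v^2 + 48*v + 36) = v + 6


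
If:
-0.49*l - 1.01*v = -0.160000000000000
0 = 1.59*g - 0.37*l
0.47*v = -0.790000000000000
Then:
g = 0.88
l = 3.79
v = -1.68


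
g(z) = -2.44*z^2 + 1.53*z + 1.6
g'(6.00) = -27.75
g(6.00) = -77.06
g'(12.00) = -57.03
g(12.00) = -331.40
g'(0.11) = 0.99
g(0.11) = 1.74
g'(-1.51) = 8.90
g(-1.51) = -6.27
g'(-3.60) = 19.10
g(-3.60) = -35.53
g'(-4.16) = 21.83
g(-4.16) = -46.99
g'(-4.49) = 23.44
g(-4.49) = -54.46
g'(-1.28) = 7.78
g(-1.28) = -4.36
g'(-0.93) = 6.07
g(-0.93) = -1.93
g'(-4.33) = 22.66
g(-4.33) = -50.77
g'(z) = 1.53 - 4.88*z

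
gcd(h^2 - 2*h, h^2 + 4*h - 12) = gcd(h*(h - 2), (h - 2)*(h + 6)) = h - 2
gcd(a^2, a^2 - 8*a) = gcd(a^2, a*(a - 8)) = a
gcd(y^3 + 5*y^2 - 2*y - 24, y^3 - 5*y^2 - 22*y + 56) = y^2 + 2*y - 8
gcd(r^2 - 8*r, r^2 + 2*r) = r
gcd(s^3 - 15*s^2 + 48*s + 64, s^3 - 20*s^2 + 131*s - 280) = s - 8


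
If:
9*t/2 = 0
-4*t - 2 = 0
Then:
No Solution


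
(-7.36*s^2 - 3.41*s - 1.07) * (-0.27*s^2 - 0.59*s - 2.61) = 1.9872*s^4 + 5.2631*s^3 + 21.5104*s^2 + 9.5314*s + 2.7927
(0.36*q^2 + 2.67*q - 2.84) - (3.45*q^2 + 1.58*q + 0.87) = -3.09*q^2 + 1.09*q - 3.71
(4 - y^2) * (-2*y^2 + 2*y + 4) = 2*y^4 - 2*y^3 - 12*y^2 + 8*y + 16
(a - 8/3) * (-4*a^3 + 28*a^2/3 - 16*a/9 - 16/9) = -4*a^4 + 20*a^3 - 80*a^2/3 + 80*a/27 + 128/27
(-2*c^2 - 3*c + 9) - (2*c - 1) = -2*c^2 - 5*c + 10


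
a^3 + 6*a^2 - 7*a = a*(a - 1)*(a + 7)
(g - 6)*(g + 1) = g^2 - 5*g - 6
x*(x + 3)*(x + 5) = x^3 + 8*x^2 + 15*x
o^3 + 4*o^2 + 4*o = o*(o + 2)^2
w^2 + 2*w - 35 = (w - 5)*(w + 7)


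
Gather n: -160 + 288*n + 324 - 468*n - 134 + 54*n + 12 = 42 - 126*n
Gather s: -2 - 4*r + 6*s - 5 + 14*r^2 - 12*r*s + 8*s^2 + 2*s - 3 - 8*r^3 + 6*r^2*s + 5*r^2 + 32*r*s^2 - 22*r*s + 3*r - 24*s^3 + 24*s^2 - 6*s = -8*r^3 + 19*r^2 - r - 24*s^3 + s^2*(32*r + 32) + s*(6*r^2 - 34*r + 2) - 10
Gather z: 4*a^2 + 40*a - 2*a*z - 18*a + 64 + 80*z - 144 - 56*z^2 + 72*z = 4*a^2 + 22*a - 56*z^2 + z*(152 - 2*a) - 80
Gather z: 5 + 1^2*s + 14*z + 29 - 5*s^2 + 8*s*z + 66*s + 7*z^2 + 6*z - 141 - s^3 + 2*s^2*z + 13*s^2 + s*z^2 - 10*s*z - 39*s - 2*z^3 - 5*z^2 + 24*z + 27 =-s^3 + 8*s^2 + 28*s - 2*z^3 + z^2*(s + 2) + z*(2*s^2 - 2*s + 44) - 80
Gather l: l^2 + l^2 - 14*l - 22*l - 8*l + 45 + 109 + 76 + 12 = 2*l^2 - 44*l + 242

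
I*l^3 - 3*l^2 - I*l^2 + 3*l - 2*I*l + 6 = (l - 2)*(l + 3*I)*(I*l + I)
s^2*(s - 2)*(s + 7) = s^4 + 5*s^3 - 14*s^2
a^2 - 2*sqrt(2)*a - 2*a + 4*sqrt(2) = (a - 2)*(a - 2*sqrt(2))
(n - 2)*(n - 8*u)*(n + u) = n^3 - 7*n^2*u - 2*n^2 - 8*n*u^2 + 14*n*u + 16*u^2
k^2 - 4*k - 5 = (k - 5)*(k + 1)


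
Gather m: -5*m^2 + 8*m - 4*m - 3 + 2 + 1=-5*m^2 + 4*m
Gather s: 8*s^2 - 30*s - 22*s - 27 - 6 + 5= 8*s^2 - 52*s - 28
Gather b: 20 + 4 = 24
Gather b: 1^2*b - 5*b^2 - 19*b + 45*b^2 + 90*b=40*b^2 + 72*b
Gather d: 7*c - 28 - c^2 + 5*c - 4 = -c^2 + 12*c - 32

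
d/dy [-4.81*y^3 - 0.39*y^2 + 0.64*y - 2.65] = -14.43*y^2 - 0.78*y + 0.64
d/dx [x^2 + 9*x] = 2*x + 9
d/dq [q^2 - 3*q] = 2*q - 3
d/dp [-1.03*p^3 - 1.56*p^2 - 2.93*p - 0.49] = -3.09*p^2 - 3.12*p - 2.93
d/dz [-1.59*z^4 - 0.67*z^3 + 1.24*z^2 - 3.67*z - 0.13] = -6.36*z^3 - 2.01*z^2 + 2.48*z - 3.67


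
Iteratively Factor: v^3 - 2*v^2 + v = (v - 1)*(v^2 - v) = (v - 1)^2*(v)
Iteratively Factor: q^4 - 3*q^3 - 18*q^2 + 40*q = (q - 2)*(q^3 - q^2 - 20*q) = q*(q - 2)*(q^2 - q - 20) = q*(q - 5)*(q - 2)*(q + 4)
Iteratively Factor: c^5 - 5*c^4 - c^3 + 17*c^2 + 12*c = (c - 3)*(c^4 - 2*c^3 - 7*c^2 - 4*c) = (c - 4)*(c - 3)*(c^3 + 2*c^2 + c) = (c - 4)*(c - 3)*(c + 1)*(c^2 + c) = c*(c - 4)*(c - 3)*(c + 1)*(c + 1)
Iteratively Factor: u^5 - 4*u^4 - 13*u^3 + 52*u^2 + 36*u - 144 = (u + 2)*(u^4 - 6*u^3 - u^2 + 54*u - 72) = (u - 2)*(u + 2)*(u^3 - 4*u^2 - 9*u + 36) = (u - 2)*(u + 2)*(u + 3)*(u^2 - 7*u + 12) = (u - 3)*(u - 2)*(u + 2)*(u + 3)*(u - 4)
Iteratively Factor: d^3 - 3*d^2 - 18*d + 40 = (d - 5)*(d^2 + 2*d - 8) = (d - 5)*(d - 2)*(d + 4)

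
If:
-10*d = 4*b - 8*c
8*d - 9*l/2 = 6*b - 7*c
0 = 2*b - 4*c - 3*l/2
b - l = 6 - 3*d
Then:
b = 2286/571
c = 1368/571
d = 180/571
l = -600/571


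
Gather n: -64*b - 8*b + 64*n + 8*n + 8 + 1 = -72*b + 72*n + 9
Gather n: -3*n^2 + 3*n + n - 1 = -3*n^2 + 4*n - 1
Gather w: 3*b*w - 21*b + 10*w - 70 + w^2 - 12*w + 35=-21*b + w^2 + w*(3*b - 2) - 35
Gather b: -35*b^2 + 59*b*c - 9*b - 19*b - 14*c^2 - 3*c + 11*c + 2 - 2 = -35*b^2 + b*(59*c - 28) - 14*c^2 + 8*c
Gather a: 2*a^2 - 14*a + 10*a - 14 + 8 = 2*a^2 - 4*a - 6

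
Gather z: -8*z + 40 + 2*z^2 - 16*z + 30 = 2*z^2 - 24*z + 70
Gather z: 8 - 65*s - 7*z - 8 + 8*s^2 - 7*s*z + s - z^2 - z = 8*s^2 - 64*s - z^2 + z*(-7*s - 8)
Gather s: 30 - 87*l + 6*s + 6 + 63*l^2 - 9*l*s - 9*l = 63*l^2 - 96*l + s*(6 - 9*l) + 36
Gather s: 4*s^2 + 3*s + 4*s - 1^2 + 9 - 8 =4*s^2 + 7*s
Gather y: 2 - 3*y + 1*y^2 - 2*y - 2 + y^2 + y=2*y^2 - 4*y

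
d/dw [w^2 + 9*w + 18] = 2*w + 9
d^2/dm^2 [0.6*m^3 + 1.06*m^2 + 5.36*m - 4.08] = 3.6*m + 2.12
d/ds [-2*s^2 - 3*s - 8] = -4*s - 3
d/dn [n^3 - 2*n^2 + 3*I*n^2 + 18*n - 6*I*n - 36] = 3*n^2 + n*(-4 + 6*I) + 18 - 6*I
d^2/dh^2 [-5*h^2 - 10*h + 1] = -10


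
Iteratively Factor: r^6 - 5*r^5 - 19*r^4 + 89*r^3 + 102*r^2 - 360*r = (r + 3)*(r^5 - 8*r^4 + 5*r^3 + 74*r^2 - 120*r) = (r - 2)*(r + 3)*(r^4 - 6*r^3 - 7*r^2 + 60*r) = (r - 4)*(r - 2)*(r + 3)*(r^3 - 2*r^2 - 15*r) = (r - 5)*(r - 4)*(r - 2)*(r + 3)*(r^2 + 3*r) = r*(r - 5)*(r - 4)*(r - 2)*(r + 3)*(r + 3)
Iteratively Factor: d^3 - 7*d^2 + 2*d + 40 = (d - 4)*(d^2 - 3*d - 10) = (d - 5)*(d - 4)*(d + 2)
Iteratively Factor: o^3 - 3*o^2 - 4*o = (o)*(o^2 - 3*o - 4) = o*(o - 4)*(o + 1)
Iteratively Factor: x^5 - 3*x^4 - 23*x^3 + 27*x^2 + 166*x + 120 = (x + 2)*(x^4 - 5*x^3 - 13*x^2 + 53*x + 60) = (x + 1)*(x + 2)*(x^3 - 6*x^2 - 7*x + 60) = (x - 4)*(x + 1)*(x + 2)*(x^2 - 2*x - 15) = (x - 4)*(x + 1)*(x + 2)*(x + 3)*(x - 5)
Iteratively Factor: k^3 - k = (k - 1)*(k^2 + k) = (k - 1)*(k + 1)*(k)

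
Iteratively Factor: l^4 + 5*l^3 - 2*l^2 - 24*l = (l + 4)*(l^3 + l^2 - 6*l) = (l + 3)*(l + 4)*(l^2 - 2*l) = l*(l + 3)*(l + 4)*(l - 2)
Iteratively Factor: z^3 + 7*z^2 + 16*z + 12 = (z + 2)*(z^2 + 5*z + 6) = (z + 2)*(z + 3)*(z + 2)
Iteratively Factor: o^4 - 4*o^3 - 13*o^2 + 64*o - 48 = (o - 1)*(o^3 - 3*o^2 - 16*o + 48) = (o - 1)*(o + 4)*(o^2 - 7*o + 12) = (o - 4)*(o - 1)*(o + 4)*(o - 3)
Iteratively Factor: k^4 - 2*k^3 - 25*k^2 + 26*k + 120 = (k + 4)*(k^3 - 6*k^2 - k + 30) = (k + 2)*(k + 4)*(k^2 - 8*k + 15) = (k - 3)*(k + 2)*(k + 4)*(k - 5)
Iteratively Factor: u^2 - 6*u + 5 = (u - 5)*(u - 1)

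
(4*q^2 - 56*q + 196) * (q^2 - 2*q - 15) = 4*q^4 - 64*q^3 + 248*q^2 + 448*q - 2940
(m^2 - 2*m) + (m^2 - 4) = 2*m^2 - 2*m - 4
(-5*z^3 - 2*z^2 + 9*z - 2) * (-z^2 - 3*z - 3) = 5*z^5 + 17*z^4 + 12*z^3 - 19*z^2 - 21*z + 6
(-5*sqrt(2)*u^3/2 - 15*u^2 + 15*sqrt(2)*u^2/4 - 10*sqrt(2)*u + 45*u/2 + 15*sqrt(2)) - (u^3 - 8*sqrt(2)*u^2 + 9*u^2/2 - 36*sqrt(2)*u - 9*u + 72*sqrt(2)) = -5*sqrt(2)*u^3/2 - u^3 - 39*u^2/2 + 47*sqrt(2)*u^2/4 + 63*u/2 + 26*sqrt(2)*u - 57*sqrt(2)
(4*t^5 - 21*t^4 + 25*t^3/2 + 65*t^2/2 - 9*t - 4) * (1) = 4*t^5 - 21*t^4 + 25*t^3/2 + 65*t^2/2 - 9*t - 4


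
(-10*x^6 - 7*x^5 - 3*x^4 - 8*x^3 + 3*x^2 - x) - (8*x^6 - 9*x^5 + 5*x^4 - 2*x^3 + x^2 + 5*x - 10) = -18*x^6 + 2*x^5 - 8*x^4 - 6*x^3 + 2*x^2 - 6*x + 10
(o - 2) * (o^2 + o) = o^3 - o^2 - 2*o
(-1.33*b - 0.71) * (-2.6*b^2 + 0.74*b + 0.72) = 3.458*b^3 + 0.8618*b^2 - 1.483*b - 0.5112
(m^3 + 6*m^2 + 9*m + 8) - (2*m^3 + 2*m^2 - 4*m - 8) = -m^3 + 4*m^2 + 13*m + 16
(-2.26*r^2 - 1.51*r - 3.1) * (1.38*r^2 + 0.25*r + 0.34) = -3.1188*r^4 - 2.6488*r^3 - 5.4239*r^2 - 1.2884*r - 1.054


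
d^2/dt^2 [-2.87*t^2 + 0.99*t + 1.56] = -5.74000000000000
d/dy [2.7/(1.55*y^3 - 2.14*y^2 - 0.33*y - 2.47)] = (-12.555*y^2 + 11.556*y + 0.891)/(-1.55*y^3 + 2.14*y^2 + 0.33*y + 2.47)^2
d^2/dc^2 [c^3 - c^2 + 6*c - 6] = 6*c - 2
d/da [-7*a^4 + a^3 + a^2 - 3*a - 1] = -28*a^3 + 3*a^2 + 2*a - 3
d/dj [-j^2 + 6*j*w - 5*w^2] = -2*j + 6*w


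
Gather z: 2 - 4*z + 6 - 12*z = 8 - 16*z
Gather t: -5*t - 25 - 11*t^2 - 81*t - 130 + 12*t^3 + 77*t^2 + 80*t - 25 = 12*t^3 + 66*t^2 - 6*t - 180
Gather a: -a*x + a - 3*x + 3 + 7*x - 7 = a*(1 - x) + 4*x - 4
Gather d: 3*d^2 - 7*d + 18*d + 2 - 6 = 3*d^2 + 11*d - 4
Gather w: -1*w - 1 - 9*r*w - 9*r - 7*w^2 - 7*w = -9*r - 7*w^2 + w*(-9*r - 8) - 1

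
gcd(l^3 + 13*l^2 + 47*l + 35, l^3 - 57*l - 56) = l^2 + 8*l + 7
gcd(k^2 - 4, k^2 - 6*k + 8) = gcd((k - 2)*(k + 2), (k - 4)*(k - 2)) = k - 2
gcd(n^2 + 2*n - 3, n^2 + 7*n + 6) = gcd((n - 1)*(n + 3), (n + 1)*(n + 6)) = 1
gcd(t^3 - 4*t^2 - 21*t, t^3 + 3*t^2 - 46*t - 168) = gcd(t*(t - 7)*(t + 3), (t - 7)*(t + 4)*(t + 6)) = t - 7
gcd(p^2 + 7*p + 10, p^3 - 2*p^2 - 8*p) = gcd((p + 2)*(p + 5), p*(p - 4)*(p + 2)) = p + 2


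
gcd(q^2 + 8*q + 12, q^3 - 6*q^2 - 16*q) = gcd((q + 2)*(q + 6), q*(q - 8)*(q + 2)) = q + 2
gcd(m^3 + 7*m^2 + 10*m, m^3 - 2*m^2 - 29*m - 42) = m + 2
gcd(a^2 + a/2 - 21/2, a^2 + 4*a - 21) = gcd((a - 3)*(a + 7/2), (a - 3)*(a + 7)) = a - 3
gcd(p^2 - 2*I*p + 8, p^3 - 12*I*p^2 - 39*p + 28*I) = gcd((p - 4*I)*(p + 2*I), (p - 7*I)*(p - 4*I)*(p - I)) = p - 4*I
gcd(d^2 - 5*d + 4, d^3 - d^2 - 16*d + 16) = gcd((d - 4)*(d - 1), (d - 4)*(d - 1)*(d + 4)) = d^2 - 5*d + 4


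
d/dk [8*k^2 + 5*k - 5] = 16*k + 5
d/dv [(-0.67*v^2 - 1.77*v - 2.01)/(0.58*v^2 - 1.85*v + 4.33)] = (2.2661*v^2 - 3.4706*v - 11.3826)/(0.3364*v^4 - 2.146*v^3 + 8.4453*v^2 - 16.021*v + 18.7489)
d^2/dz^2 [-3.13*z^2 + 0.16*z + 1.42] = -6.26000000000000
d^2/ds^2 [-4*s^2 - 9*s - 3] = -8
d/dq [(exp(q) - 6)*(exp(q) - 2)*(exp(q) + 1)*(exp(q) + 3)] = (4*exp(3*q) - 12*exp(2*q) - 34*exp(q) + 24)*exp(q)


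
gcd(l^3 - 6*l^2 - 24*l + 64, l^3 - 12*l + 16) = l^2 + 2*l - 8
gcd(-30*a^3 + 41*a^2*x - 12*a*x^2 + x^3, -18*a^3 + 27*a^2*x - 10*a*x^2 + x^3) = 6*a^2 - 7*a*x + x^2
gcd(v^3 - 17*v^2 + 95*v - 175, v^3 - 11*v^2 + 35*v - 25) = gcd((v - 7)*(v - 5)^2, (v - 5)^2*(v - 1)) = v^2 - 10*v + 25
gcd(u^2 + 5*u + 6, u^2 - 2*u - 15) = u + 3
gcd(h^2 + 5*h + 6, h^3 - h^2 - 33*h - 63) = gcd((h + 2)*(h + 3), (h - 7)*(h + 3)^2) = h + 3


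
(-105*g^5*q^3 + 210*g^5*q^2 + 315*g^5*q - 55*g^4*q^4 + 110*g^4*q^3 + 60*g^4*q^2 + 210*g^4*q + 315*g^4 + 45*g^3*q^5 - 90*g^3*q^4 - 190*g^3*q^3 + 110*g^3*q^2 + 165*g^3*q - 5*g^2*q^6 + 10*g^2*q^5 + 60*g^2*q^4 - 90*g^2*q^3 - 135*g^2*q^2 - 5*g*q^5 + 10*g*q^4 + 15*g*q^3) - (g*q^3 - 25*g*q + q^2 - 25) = -105*g^5*q^3 + 210*g^5*q^2 + 315*g^5*q - 55*g^4*q^4 + 110*g^4*q^3 + 60*g^4*q^2 + 210*g^4*q + 315*g^4 + 45*g^3*q^5 - 90*g^3*q^4 - 190*g^3*q^3 + 110*g^3*q^2 + 165*g^3*q - 5*g^2*q^6 + 10*g^2*q^5 + 60*g^2*q^4 - 90*g^2*q^3 - 135*g^2*q^2 - 5*g*q^5 + 10*g*q^4 + 14*g*q^3 + 25*g*q - q^2 + 25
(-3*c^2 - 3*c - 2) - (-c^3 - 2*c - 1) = c^3 - 3*c^2 - c - 1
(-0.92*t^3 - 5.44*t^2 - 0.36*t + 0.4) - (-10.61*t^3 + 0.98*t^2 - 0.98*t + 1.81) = 9.69*t^3 - 6.42*t^2 + 0.62*t - 1.41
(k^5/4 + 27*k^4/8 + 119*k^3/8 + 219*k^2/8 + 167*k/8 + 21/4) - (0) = k^5/4 + 27*k^4/8 + 119*k^3/8 + 219*k^2/8 + 167*k/8 + 21/4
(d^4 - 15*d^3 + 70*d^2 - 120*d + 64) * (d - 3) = d^5 - 18*d^4 + 115*d^3 - 330*d^2 + 424*d - 192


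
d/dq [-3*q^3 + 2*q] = 2 - 9*q^2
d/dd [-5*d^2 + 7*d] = 7 - 10*d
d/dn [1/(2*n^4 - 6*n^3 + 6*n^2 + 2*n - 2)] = (-4*n^3 + 9*n^2 - 6*n - 1)/(2*(n^4 - 3*n^3 + 3*n^2 + n - 1)^2)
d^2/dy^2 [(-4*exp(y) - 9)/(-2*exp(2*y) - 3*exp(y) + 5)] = (16*exp(4*y) + 120*exp(3*y) + 402*exp(2*y) + 501*exp(y) + 235)*exp(y)/(8*exp(6*y) + 36*exp(5*y) - 6*exp(4*y) - 153*exp(3*y) + 15*exp(2*y) + 225*exp(y) - 125)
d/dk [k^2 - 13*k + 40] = 2*k - 13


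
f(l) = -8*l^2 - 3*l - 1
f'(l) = -16*l - 3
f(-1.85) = -22.83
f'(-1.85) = 26.60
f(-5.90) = -261.78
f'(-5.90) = 91.40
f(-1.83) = -22.30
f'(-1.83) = 26.28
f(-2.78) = -54.49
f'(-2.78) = 41.48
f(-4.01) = -117.61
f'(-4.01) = 61.16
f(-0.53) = -1.66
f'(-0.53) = 5.48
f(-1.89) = -23.91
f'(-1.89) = 27.24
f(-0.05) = -0.87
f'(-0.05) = -2.20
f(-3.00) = -64.00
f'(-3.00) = 45.00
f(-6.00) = -271.00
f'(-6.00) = 93.00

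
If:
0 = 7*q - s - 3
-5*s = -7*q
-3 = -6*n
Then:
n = 1/2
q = 15/28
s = 3/4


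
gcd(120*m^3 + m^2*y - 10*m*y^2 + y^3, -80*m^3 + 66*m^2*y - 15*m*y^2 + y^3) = 40*m^2 - 13*m*y + y^2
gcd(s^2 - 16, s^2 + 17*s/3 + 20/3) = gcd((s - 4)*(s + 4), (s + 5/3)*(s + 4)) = s + 4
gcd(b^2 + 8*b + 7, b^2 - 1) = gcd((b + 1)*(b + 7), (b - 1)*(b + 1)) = b + 1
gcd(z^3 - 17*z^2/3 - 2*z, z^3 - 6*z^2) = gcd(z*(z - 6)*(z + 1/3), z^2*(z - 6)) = z^2 - 6*z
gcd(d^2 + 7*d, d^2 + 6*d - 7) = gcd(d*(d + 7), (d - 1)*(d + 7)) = d + 7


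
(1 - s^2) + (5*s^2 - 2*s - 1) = 4*s^2 - 2*s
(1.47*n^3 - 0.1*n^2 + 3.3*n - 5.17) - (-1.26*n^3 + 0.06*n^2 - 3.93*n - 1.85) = 2.73*n^3 - 0.16*n^2 + 7.23*n - 3.32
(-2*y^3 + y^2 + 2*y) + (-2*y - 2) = -2*y^3 + y^2 - 2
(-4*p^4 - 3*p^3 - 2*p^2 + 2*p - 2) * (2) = -8*p^4 - 6*p^3 - 4*p^2 + 4*p - 4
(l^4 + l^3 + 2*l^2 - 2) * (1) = l^4 + l^3 + 2*l^2 - 2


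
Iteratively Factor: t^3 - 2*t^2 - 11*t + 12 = (t - 4)*(t^2 + 2*t - 3) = (t - 4)*(t - 1)*(t + 3)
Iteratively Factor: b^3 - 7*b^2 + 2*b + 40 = (b - 4)*(b^2 - 3*b - 10) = (b - 4)*(b + 2)*(b - 5)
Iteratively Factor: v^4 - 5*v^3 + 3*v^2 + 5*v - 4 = (v - 1)*(v^3 - 4*v^2 - v + 4) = (v - 1)*(v + 1)*(v^2 - 5*v + 4) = (v - 1)^2*(v + 1)*(v - 4)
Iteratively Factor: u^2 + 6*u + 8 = (u + 4)*(u + 2)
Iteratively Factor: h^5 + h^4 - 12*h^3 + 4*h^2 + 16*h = (h)*(h^4 + h^3 - 12*h^2 + 4*h + 16) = h*(h + 4)*(h^3 - 3*h^2 + 4) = h*(h - 2)*(h + 4)*(h^2 - h - 2) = h*(h - 2)^2*(h + 4)*(h + 1)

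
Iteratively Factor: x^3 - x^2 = (x)*(x^2 - x) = x^2*(x - 1)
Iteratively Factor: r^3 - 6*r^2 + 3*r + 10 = (r - 2)*(r^2 - 4*r - 5) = (r - 2)*(r + 1)*(r - 5)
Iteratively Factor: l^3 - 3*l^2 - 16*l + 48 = (l + 4)*(l^2 - 7*l + 12) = (l - 4)*(l + 4)*(l - 3)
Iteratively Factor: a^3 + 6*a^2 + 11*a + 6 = (a + 2)*(a^2 + 4*a + 3) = (a + 2)*(a + 3)*(a + 1)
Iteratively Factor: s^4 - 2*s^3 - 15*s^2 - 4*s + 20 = (s + 2)*(s^3 - 4*s^2 - 7*s + 10) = (s - 5)*(s + 2)*(s^2 + s - 2) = (s - 5)*(s + 2)^2*(s - 1)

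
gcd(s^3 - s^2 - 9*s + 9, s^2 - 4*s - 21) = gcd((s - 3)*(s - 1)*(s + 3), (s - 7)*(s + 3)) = s + 3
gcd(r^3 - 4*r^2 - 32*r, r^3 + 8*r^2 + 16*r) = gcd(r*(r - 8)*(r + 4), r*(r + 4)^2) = r^2 + 4*r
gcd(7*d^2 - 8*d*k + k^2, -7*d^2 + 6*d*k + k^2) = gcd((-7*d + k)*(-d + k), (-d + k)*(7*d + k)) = d - k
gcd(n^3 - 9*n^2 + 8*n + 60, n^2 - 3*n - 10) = n^2 - 3*n - 10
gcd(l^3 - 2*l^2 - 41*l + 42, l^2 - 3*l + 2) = l - 1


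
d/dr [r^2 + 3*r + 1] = 2*r + 3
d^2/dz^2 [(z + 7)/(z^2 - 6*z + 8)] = 2*(4*(z - 3)^2*(z + 7) - (3*z + 1)*(z^2 - 6*z + 8))/(z^2 - 6*z + 8)^3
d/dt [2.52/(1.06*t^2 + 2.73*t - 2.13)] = (-5.3424*t - 6.8796)/(1.06*t^2 + 2.73*t - 2.13)^2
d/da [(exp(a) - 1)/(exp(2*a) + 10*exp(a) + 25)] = (7 - exp(a))*exp(a)/(exp(3*a) + 15*exp(2*a) + 75*exp(a) + 125)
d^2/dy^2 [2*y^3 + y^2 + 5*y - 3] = 12*y + 2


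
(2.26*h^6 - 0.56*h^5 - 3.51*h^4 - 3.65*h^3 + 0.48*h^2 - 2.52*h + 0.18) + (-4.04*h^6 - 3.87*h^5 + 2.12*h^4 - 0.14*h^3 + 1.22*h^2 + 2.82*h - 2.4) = -1.78*h^6 - 4.43*h^5 - 1.39*h^4 - 3.79*h^3 + 1.7*h^2 + 0.3*h - 2.22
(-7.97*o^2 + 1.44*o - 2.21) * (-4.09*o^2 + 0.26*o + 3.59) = 32.5973*o^4 - 7.9618*o^3 - 19.199*o^2 + 4.595*o - 7.9339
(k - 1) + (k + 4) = 2*k + 3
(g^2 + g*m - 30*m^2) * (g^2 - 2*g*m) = g^4 - g^3*m - 32*g^2*m^2 + 60*g*m^3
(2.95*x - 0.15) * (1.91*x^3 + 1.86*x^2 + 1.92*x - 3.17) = 5.6345*x^4 + 5.2005*x^3 + 5.385*x^2 - 9.6395*x + 0.4755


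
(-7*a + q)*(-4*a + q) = 28*a^2 - 11*a*q + q^2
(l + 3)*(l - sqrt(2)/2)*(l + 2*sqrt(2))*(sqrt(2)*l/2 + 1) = sqrt(2)*l^4/2 + 3*sqrt(2)*l^3/2 + 5*l^3/2 + sqrt(2)*l^2/2 + 15*l^2/2 - 2*l + 3*sqrt(2)*l/2 - 6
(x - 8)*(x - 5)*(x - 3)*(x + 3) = x^4 - 13*x^3 + 31*x^2 + 117*x - 360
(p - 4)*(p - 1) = p^2 - 5*p + 4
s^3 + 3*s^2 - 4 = (s - 1)*(s + 2)^2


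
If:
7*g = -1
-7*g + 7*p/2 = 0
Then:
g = -1/7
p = -2/7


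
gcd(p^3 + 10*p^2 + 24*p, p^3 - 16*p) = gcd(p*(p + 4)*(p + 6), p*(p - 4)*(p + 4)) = p^2 + 4*p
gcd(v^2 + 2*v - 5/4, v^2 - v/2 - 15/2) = v + 5/2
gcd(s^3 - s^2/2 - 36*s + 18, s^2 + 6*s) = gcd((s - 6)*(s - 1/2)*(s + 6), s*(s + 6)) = s + 6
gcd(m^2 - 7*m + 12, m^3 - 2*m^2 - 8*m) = m - 4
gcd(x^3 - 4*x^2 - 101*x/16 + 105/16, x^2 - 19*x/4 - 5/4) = x - 5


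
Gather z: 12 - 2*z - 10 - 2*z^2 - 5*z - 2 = -2*z^2 - 7*z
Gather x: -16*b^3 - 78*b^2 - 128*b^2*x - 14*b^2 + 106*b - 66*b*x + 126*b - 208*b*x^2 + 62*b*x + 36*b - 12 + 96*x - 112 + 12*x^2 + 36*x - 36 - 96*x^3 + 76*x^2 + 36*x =-16*b^3 - 92*b^2 + 268*b - 96*x^3 + x^2*(88 - 208*b) + x*(-128*b^2 - 4*b + 168) - 160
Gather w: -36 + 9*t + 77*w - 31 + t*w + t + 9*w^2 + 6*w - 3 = 10*t + 9*w^2 + w*(t + 83) - 70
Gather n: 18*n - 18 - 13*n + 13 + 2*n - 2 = 7*n - 7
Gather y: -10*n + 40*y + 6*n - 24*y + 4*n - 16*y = 0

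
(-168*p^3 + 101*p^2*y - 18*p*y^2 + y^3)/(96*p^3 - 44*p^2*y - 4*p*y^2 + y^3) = (21*p^2 - 10*p*y + y^2)/(-12*p^2 + 4*p*y + y^2)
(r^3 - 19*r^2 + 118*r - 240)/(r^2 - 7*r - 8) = (r^2 - 11*r + 30)/(r + 1)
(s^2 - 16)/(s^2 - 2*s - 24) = (s - 4)/(s - 6)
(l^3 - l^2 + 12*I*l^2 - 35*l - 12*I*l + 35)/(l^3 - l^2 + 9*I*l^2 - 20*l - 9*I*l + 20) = (l + 7*I)/(l + 4*I)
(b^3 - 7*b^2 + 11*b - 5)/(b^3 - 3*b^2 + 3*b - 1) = (b - 5)/(b - 1)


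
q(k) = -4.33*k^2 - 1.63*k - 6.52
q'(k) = -8.66*k - 1.63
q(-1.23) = -11.07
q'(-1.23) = 9.02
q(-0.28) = -6.40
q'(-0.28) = 0.79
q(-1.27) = -11.43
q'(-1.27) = 9.37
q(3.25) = -57.55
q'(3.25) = -29.78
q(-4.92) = -103.31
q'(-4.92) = 40.98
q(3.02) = -50.93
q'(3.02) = -27.78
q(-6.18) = -161.82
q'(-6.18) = 51.89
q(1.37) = -16.88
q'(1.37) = -13.49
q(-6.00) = -152.62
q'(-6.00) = 50.33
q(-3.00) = -40.60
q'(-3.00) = 24.35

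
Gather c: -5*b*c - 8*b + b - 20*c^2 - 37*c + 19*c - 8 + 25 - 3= -7*b - 20*c^2 + c*(-5*b - 18) + 14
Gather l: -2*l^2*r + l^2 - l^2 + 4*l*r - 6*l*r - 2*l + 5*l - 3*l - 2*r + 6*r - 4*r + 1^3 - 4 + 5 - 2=-2*l^2*r - 2*l*r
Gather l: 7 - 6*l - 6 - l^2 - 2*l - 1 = -l^2 - 8*l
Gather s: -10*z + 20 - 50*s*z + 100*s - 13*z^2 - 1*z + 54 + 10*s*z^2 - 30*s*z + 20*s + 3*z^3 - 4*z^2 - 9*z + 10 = s*(10*z^2 - 80*z + 120) + 3*z^3 - 17*z^2 - 20*z + 84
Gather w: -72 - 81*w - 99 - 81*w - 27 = -162*w - 198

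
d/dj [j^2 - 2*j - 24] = 2*j - 2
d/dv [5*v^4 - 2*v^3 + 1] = v^2*(20*v - 6)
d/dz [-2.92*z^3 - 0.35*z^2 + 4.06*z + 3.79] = -8.76*z^2 - 0.7*z + 4.06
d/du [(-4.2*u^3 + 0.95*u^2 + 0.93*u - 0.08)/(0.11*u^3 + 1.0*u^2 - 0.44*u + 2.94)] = (-4.3045*u^4 + 3.4914*u^3 - 38.3656*u^2 + 5.746*u + 2.699)/(0.0121*u^6 + 0.22*u^5 + 0.9032*u^4 - 0.2332*u^3 + 6.0736*u^2 - 2.5872*u + 8.6436)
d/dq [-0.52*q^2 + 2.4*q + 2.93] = 2.4 - 1.04*q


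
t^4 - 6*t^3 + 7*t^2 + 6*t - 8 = (t - 4)*(t - 2)*(t - 1)*(t + 1)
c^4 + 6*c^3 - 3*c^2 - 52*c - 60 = (c - 3)*(c + 2)^2*(c + 5)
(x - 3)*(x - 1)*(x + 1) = x^3 - 3*x^2 - x + 3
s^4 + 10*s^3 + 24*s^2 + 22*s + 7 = (s + 1)^3*(s + 7)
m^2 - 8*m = m*(m - 8)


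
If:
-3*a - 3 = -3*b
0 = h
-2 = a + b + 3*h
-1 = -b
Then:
No Solution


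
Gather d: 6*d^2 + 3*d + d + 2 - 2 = 6*d^2 + 4*d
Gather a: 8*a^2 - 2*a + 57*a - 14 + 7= 8*a^2 + 55*a - 7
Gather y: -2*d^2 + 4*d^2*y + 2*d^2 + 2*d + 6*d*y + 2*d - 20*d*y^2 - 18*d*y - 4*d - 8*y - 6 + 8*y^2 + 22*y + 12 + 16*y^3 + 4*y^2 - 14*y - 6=16*y^3 + y^2*(12 - 20*d) + y*(4*d^2 - 12*d)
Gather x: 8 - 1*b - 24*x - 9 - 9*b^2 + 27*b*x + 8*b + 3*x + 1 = -9*b^2 + 7*b + x*(27*b - 21)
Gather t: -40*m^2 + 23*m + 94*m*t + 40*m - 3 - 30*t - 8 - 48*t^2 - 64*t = -40*m^2 + 63*m - 48*t^2 + t*(94*m - 94) - 11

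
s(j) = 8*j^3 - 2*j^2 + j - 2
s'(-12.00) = 3505.00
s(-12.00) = -14126.00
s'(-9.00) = 1981.00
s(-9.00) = -6005.00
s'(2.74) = 170.22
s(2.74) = 150.29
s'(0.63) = 8.01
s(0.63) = -0.16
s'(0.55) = 6.06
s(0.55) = -0.72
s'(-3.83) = 368.37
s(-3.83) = -484.62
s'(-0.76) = 17.90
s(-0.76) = -7.43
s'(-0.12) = 1.83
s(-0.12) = -2.16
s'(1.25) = 33.50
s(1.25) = 11.75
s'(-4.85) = 584.94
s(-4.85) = -966.57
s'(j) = 24*j^2 - 4*j + 1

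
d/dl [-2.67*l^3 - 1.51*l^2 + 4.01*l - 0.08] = -8.01*l^2 - 3.02*l + 4.01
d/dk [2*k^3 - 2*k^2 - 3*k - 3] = 6*k^2 - 4*k - 3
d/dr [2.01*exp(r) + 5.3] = 2.01*exp(r)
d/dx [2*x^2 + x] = 4*x + 1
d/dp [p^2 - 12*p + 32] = 2*p - 12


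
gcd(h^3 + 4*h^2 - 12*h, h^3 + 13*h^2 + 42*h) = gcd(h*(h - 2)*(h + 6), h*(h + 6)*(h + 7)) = h^2 + 6*h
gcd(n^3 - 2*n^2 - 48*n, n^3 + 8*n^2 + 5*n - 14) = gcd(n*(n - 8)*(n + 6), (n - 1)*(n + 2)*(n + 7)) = 1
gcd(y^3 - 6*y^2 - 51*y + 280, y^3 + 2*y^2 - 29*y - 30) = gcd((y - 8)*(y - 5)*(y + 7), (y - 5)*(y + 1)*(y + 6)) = y - 5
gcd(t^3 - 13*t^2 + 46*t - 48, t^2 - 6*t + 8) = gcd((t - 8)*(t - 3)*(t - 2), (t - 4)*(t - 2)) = t - 2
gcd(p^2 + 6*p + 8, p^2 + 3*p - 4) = p + 4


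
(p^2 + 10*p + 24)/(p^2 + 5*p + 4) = (p + 6)/(p + 1)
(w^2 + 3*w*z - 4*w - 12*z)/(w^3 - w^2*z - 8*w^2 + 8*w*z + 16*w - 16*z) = (-w - 3*z)/(-w^2 + w*z + 4*w - 4*z)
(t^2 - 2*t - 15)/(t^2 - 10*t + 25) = (t + 3)/(t - 5)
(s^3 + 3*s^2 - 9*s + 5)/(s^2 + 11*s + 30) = (s^2 - 2*s + 1)/(s + 6)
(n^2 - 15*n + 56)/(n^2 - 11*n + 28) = (n - 8)/(n - 4)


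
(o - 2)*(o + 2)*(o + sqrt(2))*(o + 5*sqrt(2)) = o^4 + 6*sqrt(2)*o^3 + 6*o^2 - 24*sqrt(2)*o - 40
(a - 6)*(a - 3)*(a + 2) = a^3 - 7*a^2 + 36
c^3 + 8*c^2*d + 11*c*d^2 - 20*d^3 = (c - d)*(c + 4*d)*(c + 5*d)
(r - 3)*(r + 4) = r^2 + r - 12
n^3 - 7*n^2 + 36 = (n - 6)*(n - 3)*(n + 2)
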